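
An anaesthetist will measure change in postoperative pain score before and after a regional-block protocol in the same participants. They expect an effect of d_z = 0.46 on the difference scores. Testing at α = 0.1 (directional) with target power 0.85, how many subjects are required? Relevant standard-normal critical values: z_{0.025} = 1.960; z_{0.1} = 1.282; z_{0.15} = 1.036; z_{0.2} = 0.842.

n = 26 pairs

For a paired (one-sample on differences) test: n = ((z_{α} + z_β) / d)².
z_{α} + z_β = 1.282 + 1.036 = 2.318.
n = (2.318 / 0.46)² = 5.039² = 25.39.
Round up.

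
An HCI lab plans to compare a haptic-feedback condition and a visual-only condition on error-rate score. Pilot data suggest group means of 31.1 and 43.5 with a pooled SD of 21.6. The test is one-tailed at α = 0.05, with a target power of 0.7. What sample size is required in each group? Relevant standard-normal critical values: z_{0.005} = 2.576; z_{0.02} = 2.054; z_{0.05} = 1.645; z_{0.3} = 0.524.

Cohen's d = |M₁ − M₂| / SD_pooled = |31.1 − 43.5| / 21.6 = 12.4 / 21.6 = 0.574.
For two independent groups with equal n: n = 2·((z_{α} + z_β) / d)².
z_{α} + z_β = 1.645 + 0.524 = 2.169.
n = 2 × (2.169 / 0.574)² = 2 × 3.779² = 2 × 14.28 = 28.6.
Round up to the next whole participant.

n = 29 per group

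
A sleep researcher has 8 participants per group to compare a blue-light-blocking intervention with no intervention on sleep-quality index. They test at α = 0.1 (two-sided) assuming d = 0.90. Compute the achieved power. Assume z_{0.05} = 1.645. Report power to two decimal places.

power ≈ 0.56

For two equal groups, power = Φ(d·√(n/2) − z_{α/2}).
d·√(n/2) = 0.90 × √(8/2) = 0.90 × 2.000 = 1.800.
z_β = 1.800 − 1.645 = 0.155.
Power = Φ(0.155) = 0.562.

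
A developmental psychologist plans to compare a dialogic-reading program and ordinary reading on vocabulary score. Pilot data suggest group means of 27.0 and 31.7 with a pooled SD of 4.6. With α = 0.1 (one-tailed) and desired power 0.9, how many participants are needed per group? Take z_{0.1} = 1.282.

n = 13 per group

Cohen's d = |M₁ − M₂| / SD_pooled = |27.0 − 31.7| / 4.6 = 4.7 / 4.6 = 1.022.
For two independent groups with equal n: n = 2·((z_{α} + z_β) / d)².
z_{α} + z_β = 1.282 + 1.282 = 2.564.
n = 2 × (2.564 / 1.022)² = 2 × 2.509² = 2 × 6.29 = 12.6.
Round up to the next whole participant.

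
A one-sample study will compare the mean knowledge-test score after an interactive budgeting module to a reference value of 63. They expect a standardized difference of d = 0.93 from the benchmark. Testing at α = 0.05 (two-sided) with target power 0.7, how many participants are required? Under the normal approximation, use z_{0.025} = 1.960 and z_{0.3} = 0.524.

n = 8

For a one-sample test: n = ((z_{α/2} + z_β) / d)².
z_{α/2} + z_β = 1.960 + 0.524 = 2.484.
n = (2.484 / 0.93)² = 2.671² = 7.13.
Round up.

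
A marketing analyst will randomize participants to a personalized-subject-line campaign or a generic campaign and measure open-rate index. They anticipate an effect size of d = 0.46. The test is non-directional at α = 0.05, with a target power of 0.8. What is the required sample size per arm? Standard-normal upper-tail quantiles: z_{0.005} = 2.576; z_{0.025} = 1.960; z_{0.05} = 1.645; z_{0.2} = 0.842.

n = 75 per group

For two independent groups with equal n: n = 2·((z_{α/2} + z_β) / d)².
z_{α/2} + z_β = 1.960 + 0.842 = 2.802.
n = 2 × (2.802 / 0.46)² = 2 × 6.091² = 2 × 37.10 = 74.2.
Round up to the next whole participant.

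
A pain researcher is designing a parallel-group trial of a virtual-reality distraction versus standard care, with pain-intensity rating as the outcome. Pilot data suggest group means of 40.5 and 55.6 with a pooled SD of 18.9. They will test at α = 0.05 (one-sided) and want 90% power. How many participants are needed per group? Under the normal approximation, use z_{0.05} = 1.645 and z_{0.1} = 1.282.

n = 27 per group

Cohen's d = |M₁ − M₂| / SD_pooled = |40.5 − 55.6| / 18.9 = 15.1 / 18.9 = 0.799.
For two independent groups with equal n: n = 2·((z_{α} + z_β) / d)².
z_{α} + z_β = 1.645 + 1.282 = 2.927.
n = 2 × (2.927 / 0.799)² = 2 × 3.663² = 2 × 13.42 = 26.8.
Round up to the next whole participant.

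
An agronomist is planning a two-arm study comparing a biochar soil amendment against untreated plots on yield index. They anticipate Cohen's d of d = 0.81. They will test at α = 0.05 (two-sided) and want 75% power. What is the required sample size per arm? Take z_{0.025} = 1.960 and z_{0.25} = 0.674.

For two independent groups with equal n: n = 2·((z_{α/2} + z_β) / d)².
z_{α/2} + z_β = 1.960 + 0.674 = 2.634.
n = 2 × (2.634 / 0.81)² = 2 × 3.252² = 2 × 10.57 = 21.1.
Round up to the next whole participant.

n = 22 per group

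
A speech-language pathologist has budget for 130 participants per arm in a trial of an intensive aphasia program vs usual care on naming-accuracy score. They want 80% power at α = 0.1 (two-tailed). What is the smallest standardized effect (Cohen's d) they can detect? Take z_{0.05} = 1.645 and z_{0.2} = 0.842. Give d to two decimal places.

d_min ≈ 0.31

For two independent groups of n = 130 each: d_min = (z_{α/2} + z_β)·√(2/n).
z-sum = 1.645 + 0.842 = 2.487.
d_min = 2.487 × √(2/130) = 2.487 × 0.1240 = 0.308.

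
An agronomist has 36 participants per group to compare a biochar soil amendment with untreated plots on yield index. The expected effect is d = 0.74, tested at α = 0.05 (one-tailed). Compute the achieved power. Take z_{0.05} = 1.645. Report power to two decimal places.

For two equal groups, power = Φ(d·√(n/2) − z_{α}).
d·√(n/2) = 0.74 × √(36/2) = 0.74 × 4.243 = 3.140.
z_β = 3.140 − 1.645 = 1.495.
Power = Φ(1.495) = 0.932.

power ≈ 0.93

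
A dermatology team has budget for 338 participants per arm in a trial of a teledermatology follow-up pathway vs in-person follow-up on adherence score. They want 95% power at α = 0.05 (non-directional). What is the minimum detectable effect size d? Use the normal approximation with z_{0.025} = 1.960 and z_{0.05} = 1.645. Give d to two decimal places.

d_min ≈ 0.28

For two independent groups of n = 338 each: d_min = (z_{α/2} + z_β)·√(2/n).
z-sum = 1.960 + 1.645 = 3.605.
d_min = 3.605 × √(2/338) = 3.605 × 0.0769 = 0.277.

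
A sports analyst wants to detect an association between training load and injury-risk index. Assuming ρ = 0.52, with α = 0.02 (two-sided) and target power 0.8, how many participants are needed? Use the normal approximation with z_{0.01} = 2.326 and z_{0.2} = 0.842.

Fisher's z: C = ½·ln((1+r)/(1−r)) = ½·ln(3.1667) = 0.5763.
n = ((z_{α/2} + z_β)/C)² + 3.
(2.326 + 0.842) / 0.5763 = 3.168 / 0.5763 = 5.497.
n = 5.497² + 3 = 30.22 + 3 = 33.2.
Round up.

n = 34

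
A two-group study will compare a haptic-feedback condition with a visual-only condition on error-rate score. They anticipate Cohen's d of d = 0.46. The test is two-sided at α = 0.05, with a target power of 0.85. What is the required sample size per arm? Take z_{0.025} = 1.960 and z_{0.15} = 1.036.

For two independent groups with equal n: n = 2·((z_{α/2} + z_β) / d)².
z_{α/2} + z_β = 1.960 + 1.036 = 2.996.
n = 2 × (2.996 / 0.46)² = 2 × 6.513² = 2 × 42.42 = 84.8.
Round up to the next whole participant.

n = 85 per group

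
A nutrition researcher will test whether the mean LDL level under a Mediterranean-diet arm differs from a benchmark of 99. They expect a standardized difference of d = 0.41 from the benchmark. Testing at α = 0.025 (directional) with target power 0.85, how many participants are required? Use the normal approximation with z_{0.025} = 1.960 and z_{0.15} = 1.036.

n = 54

For a one-sample test: n = ((z_{α} + z_β) / d)².
z_{α} + z_β = 1.960 + 1.036 = 2.996.
n = (2.996 / 0.41)² = 7.307² = 53.40.
Round up.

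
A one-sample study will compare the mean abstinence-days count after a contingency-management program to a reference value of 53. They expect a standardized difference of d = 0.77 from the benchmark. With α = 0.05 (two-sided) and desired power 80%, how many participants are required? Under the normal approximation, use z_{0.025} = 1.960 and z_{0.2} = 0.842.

n = 14

For a one-sample test: n = ((z_{α/2} + z_β) / d)².
z_{α/2} + z_β = 1.960 + 0.842 = 2.802.
n = (2.802 / 0.77)² = 3.639² = 13.24.
Round up.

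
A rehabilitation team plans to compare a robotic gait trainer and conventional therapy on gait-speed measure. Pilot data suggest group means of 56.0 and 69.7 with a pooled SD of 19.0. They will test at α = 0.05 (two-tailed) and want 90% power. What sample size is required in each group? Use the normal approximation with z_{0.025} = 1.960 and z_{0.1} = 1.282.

n = 41 per group

Cohen's d = |M₁ − M₂| / SD_pooled = |56.0 − 69.7| / 19.0 = 13.7 / 19.0 = 0.721.
For two independent groups with equal n: n = 2·((z_{α/2} + z_β) / d)².
z_{α/2} + z_β = 1.960 + 1.282 = 3.242.
n = 2 × (3.242 / 0.721)² = 2 × 4.497² = 2 × 20.22 = 40.4.
Round up to the next whole participant.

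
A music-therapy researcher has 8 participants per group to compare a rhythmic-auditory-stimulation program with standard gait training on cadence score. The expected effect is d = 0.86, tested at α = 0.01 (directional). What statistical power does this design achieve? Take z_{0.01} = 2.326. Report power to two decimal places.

For two equal groups, power = Φ(d·√(n/2) − z_{α}).
d·√(n/2) = 0.86 × √(8/2) = 0.86 × 2.000 = 1.720.
z_β = 1.720 − 2.326 = -0.606.
Power = Φ(-0.606) = 0.272.

power ≈ 0.27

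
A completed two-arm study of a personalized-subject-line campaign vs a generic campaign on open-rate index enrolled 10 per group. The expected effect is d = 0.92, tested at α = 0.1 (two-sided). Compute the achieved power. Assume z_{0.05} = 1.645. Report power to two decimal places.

power ≈ 0.66

For two equal groups, power = Φ(d·√(n/2) − z_{α/2}).
d·√(n/2) = 0.92 × √(10/2) = 0.92 × 2.236 = 2.057.
z_β = 2.057 − 1.645 = 0.412.
Power = Φ(0.412) = 0.660.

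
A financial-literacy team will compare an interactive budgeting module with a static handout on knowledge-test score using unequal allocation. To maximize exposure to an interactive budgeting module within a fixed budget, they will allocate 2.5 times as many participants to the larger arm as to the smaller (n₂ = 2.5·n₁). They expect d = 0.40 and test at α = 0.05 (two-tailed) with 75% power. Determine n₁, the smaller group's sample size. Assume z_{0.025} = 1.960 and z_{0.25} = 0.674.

With allocation ratio k = n₂/n₁ = 2.5, Var(x̄₁−x̄₂) = σ²(1/n₁ + 1/(k·n₁)) = σ²·(k+1)/(k·n₁).
So n₁ = (1 + 1/k)·((z_{α/2} + z_β)/d)² = 1.400 × (2.634/0.40)².
n₁ = 1.400 × 43.36 = 60.7.
Round up: n₁ = 61, giving n₂ = ⌈2.5 × 61⌉ = ⌈152.5⌉ = 153.

n₁ = 61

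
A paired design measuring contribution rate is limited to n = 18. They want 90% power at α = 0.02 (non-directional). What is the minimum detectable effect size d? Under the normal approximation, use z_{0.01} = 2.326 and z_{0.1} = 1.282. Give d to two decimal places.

d_min ≈ 0.85

For a single sample (or paired design) of n = 18: d_min = (z_{α/2} + z_β)/√n.
z-sum = 2.326 + 1.282 = 3.608.
d_min = 3.608 / √18 = 3.608 / 4.243 = 0.850.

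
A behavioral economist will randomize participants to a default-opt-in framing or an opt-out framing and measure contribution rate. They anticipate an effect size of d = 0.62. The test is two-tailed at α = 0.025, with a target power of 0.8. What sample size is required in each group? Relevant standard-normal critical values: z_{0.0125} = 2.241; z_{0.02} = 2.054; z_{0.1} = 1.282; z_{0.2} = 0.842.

n = 50 per group

For two independent groups with equal n: n = 2·((z_{α/2} + z_β) / d)².
z_{α/2} + z_β = 2.241 + 0.842 = 3.083.
n = 2 × (3.083 / 0.62)² = 2 × 4.973² = 2 × 24.73 = 49.5.
Round up to the next whole participant.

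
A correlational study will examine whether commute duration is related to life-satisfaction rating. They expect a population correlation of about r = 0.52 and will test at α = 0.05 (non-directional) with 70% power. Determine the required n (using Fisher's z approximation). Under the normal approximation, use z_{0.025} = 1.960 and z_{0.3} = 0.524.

n = 22

Fisher's z: C = ½·ln((1+r)/(1−r)) = ½·ln(3.1667) = 0.5763.
n = ((z_{α/2} + z_β)/C)² + 3.
(1.960 + 0.524) / 0.5763 = 2.484 / 0.5763 = 4.310.
n = 4.310² + 3 = 18.58 + 3 = 21.6.
Round up.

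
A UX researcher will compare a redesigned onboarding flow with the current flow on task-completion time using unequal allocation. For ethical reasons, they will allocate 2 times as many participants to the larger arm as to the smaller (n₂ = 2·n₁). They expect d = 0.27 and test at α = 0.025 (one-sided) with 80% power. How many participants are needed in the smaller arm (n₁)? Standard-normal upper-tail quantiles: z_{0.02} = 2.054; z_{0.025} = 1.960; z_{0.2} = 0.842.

With allocation ratio k = n₂/n₁ = 2, Var(x̄₁−x̄₂) = σ²(1/n₁ + 1/(k·n₁)) = σ²·(k+1)/(k·n₁).
So n₁ = (1 + 1/k)·((z_{α} + z_β)/d)² = 1.500 × (2.802/0.27)².
n₁ = 1.500 × 107.70 = 161.5.
Round up: n₁ = 162, giving n₂ = 2 × 162 = 324.

n₁ = 162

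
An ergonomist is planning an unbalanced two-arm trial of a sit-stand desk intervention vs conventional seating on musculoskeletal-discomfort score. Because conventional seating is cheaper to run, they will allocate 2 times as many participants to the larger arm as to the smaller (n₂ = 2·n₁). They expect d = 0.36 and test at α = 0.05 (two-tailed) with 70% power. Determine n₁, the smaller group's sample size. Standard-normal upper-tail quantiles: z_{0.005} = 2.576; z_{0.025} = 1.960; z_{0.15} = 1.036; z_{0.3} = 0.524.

n₁ = 72

With allocation ratio k = n₂/n₁ = 2, Var(x̄₁−x̄₂) = σ²(1/n₁ + 1/(k·n₁)) = σ²·(k+1)/(k·n₁).
So n₁ = (1 + 1/k)·((z_{α/2} + z_β)/d)² = 1.500 × (2.484/0.36)².
n₁ = 1.500 × 47.61 = 71.4.
Round up: n₁ = 72, giving n₂ = 2 × 72 = 144.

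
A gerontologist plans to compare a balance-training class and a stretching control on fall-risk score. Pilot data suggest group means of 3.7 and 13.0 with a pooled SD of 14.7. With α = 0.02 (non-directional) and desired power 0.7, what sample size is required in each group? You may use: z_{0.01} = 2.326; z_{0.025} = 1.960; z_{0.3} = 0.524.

Cohen's d = |M₁ − M₂| / SD_pooled = |3.7 − 13.0| / 14.7 = 9.3 / 14.7 = 0.633.
For two independent groups with equal n: n = 2·((z_{α/2} + z_β) / d)².
z_{α/2} + z_β = 2.326 + 0.524 = 2.850.
n = 2 × (2.850 / 0.633)² = 2 × 4.502² = 2 × 20.27 = 40.5.
Round up to the next whole participant.

n = 41 per group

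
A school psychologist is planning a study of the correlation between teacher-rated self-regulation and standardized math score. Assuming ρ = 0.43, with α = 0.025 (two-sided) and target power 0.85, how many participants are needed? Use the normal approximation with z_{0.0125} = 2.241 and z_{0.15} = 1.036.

n = 54

Fisher's z: C = ½·ln((1+r)/(1−r)) = ½·ln(2.5088) = 0.4599.
n = ((z_{α/2} + z_β)/C)² + 3.
(2.241 + 1.036) / 0.4599 = 3.277 / 0.4599 = 7.125.
n = 7.125² + 3 = 50.77 + 3 = 53.8.
Round up.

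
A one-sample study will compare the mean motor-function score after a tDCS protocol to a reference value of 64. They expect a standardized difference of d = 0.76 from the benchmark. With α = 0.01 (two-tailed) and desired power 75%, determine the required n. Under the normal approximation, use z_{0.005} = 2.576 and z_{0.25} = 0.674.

n = 19

For a one-sample test: n = ((z_{α/2} + z_β) / d)².
z_{α/2} + z_β = 2.576 + 0.674 = 3.250.
n = (3.250 / 0.76)² = 4.276² = 18.29.
Round up.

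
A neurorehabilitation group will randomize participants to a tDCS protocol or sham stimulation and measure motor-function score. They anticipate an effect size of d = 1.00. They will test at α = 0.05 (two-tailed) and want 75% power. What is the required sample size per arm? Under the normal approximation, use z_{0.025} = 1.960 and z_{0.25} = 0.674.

For two independent groups with equal n: n = 2·((z_{α/2} + z_β) / d)².
z_{α/2} + z_β = 1.960 + 0.674 = 2.634.
n = 2 × (2.634 / 1.00)² = 2 × 2.634² = 2 × 6.94 = 13.9.
Round up to the next whole participant.

n = 14 per group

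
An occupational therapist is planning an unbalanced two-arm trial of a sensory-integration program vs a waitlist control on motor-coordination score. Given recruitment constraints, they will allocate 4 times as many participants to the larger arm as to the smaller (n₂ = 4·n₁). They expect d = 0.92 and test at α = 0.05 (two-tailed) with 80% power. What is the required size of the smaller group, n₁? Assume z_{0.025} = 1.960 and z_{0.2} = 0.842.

With allocation ratio k = n₂/n₁ = 4, Var(x̄₁−x̄₂) = σ²(1/n₁ + 1/(k·n₁)) = σ²·(k+1)/(k·n₁).
So n₁ = (1 + 1/k)·((z_{α/2} + z_β)/d)² = 1.250 × (2.802/0.92)².
n₁ = 1.250 × 9.28 = 11.6.
Round up: n₁ = 12, giving n₂ = 4 × 12 = 48.

n₁ = 12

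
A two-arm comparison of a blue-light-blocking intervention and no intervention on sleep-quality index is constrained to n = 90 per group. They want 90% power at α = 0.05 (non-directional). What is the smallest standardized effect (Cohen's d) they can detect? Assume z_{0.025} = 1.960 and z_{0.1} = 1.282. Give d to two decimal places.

For two independent groups of n = 90 each: d_min = (z_{α/2} + z_β)·√(2/n).
z-sum = 1.960 + 1.282 = 3.242.
d_min = 3.242 × √(2/90) = 3.242 × 0.1491 = 0.483.

d_min ≈ 0.48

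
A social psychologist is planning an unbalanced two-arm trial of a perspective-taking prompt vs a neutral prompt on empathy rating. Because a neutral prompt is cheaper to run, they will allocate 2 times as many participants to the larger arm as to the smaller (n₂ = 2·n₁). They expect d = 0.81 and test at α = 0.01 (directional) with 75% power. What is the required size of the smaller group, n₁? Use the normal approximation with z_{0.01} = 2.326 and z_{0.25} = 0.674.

n₁ = 21

With allocation ratio k = n₂/n₁ = 2, Var(x̄₁−x̄₂) = σ²(1/n₁ + 1/(k·n₁)) = σ²·(k+1)/(k·n₁).
So n₁ = (1 + 1/k)·((z_{α} + z_β)/d)² = 1.500 × (3.000/0.81)².
n₁ = 1.500 × 13.72 = 20.6.
Round up: n₁ = 21, giving n₂ = 2 × 21 = 42.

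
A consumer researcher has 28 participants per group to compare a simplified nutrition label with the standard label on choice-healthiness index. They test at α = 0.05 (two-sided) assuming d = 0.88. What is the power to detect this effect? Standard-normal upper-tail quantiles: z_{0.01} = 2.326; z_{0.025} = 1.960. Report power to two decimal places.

For two equal groups, power = Φ(d·√(n/2) − z_{α/2}).
d·√(n/2) = 0.88 × √(28/2) = 0.88 × 3.742 = 3.293.
z_β = 3.293 − 1.960 = 1.333.
Power = Φ(1.333) = 0.909.

power ≈ 0.91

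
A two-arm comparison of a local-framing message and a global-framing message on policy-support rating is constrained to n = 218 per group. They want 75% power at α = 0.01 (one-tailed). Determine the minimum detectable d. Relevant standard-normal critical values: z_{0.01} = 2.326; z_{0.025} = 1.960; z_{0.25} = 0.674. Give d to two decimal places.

d_min ≈ 0.29

For two independent groups of n = 218 each: d_min = (z_{α} + z_β)·√(2/n).
z-sum = 2.326 + 0.674 = 3.000.
d_min = 3.000 × √(2/218) = 3.000 × 0.0958 = 0.287.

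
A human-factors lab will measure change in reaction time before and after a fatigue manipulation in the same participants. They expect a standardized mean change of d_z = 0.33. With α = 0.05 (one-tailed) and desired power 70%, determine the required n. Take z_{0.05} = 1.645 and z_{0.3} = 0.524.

For a paired (one-sample on differences) test: n = ((z_{α} + z_β) / d)².
z_{α} + z_β = 1.645 + 0.524 = 2.169.
n = (2.169 / 0.33)² = 6.573² = 43.20.
Round up.

n = 44 pairs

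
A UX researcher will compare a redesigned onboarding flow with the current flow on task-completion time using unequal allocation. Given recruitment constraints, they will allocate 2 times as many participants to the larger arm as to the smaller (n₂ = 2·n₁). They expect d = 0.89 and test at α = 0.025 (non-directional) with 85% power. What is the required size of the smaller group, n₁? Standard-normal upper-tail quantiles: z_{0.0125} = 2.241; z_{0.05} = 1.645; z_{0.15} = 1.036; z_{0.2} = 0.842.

n₁ = 21

With allocation ratio k = n₂/n₁ = 2, Var(x̄₁−x̄₂) = σ²(1/n₁ + 1/(k·n₁)) = σ²·(k+1)/(k·n₁).
So n₁ = (1 + 1/k)·((z_{α/2} + z_β)/d)² = 1.500 × (3.277/0.89)².
n₁ = 1.500 × 13.56 = 20.3.
Round up: n₁ = 21, giving n₂ = 2 × 21 = 42.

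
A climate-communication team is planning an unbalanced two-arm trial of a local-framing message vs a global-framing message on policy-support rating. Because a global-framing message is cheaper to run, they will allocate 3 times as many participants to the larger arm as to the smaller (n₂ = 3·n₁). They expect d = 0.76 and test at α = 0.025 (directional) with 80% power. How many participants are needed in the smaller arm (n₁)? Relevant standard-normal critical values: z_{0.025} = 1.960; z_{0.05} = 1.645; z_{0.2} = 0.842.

n₁ = 19

With allocation ratio k = n₂/n₁ = 3, Var(x̄₁−x̄₂) = σ²(1/n₁ + 1/(k·n₁)) = σ²·(k+1)/(k·n₁).
So n₁ = (1 + 1/k)·((z_{α} + z_β)/d)² = 1.333 × (2.802/0.76)².
n₁ = 1.333 × 13.59 = 18.1.
Round up: n₁ = 19, giving n₂ = 3 × 19 = 57.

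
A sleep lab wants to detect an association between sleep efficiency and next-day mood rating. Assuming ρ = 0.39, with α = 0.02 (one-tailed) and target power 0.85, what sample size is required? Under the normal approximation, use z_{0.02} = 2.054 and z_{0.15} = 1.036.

Fisher's z: C = ½·ln((1+r)/(1−r)) = ½·ln(2.2787) = 0.4118.
n = ((z_{α} + z_β)/C)² + 3.
(2.054 + 1.036) / 0.4118 = 3.090 / 0.4118 = 7.504.
n = 7.504² + 3 = 56.30 + 3 = 59.3.
Round up.

n = 60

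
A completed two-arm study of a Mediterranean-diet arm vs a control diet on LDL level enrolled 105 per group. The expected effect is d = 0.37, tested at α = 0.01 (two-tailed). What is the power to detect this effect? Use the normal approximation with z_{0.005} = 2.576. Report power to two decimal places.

power ≈ 0.54

For two equal groups, power = Φ(d·√(n/2) − z_{α/2}).
d·√(n/2) = 0.37 × √(105/2) = 0.37 × 7.246 = 2.681.
z_β = 2.681 − 2.576 = 0.105.
Power = Φ(0.105) = 0.542.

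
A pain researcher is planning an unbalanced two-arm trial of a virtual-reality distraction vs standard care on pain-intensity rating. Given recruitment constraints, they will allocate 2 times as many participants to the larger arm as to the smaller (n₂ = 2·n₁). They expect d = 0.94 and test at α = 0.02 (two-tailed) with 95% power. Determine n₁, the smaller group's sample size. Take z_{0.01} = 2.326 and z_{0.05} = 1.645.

With allocation ratio k = n₂/n₁ = 2, Var(x̄₁−x̄₂) = σ²(1/n₁ + 1/(k·n₁)) = σ²·(k+1)/(k·n₁).
So n₁ = (1 + 1/k)·((z_{α/2} + z_β)/d)² = 1.500 × (3.971/0.94)².
n₁ = 1.500 × 17.85 = 26.8.
Round up: n₁ = 27, giving n₂ = 2 × 27 = 54.

n₁ = 27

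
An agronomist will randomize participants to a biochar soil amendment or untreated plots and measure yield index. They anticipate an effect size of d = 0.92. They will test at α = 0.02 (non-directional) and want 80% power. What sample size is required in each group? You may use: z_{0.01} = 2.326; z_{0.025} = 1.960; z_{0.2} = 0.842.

n = 24 per group

For two independent groups with equal n: n = 2·((z_{α/2} + z_β) / d)².
z_{α/2} + z_β = 2.326 + 0.842 = 3.168.
n = 2 × (3.168 / 0.92)² = 2 × 3.443² = 2 × 11.86 = 23.7.
Round up to the next whole participant.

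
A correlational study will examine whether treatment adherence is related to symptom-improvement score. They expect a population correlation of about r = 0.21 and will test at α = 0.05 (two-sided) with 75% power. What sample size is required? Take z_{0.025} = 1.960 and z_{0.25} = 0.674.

n = 156

Fisher's z: C = ½·ln((1+r)/(1−r)) = ½·ln(1.5316) = 0.2132.
n = ((z_{α/2} + z_β)/C)² + 3.
(1.960 + 0.674) / 0.2132 = 2.634 / 0.2132 = 12.355.
n = 12.355² + 3 = 152.64 + 3 = 155.6.
Round up.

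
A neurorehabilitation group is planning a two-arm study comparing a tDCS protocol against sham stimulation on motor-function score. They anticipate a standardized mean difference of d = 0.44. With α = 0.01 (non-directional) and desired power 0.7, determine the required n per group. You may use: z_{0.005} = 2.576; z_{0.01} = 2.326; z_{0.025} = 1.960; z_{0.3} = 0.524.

n = 100 per group

For two independent groups with equal n: n = 2·((z_{α/2} + z_β) / d)².
z_{α/2} + z_β = 2.576 + 0.524 = 3.100.
n = 2 × (3.100 / 0.44)² = 2 × 7.045² = 2 × 49.64 = 99.3.
Round up to the next whole participant.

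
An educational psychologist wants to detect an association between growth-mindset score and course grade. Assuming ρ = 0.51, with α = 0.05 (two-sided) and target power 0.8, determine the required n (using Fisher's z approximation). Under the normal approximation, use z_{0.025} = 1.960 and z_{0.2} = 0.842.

n = 28

Fisher's z: C = ½·ln((1+r)/(1−r)) = ½·ln(3.0816) = 0.5627.
n = ((z_{α/2} + z_β)/C)² + 3.
(1.960 + 0.842) / 0.5627 = 2.802 / 0.5627 = 4.980.
n = 4.980² + 3 = 24.80 + 3 = 27.8.
Round up.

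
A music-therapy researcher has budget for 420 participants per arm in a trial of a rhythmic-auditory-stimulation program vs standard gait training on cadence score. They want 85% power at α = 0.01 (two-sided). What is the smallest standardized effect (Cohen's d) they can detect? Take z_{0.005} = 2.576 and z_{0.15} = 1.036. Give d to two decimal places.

d_min ≈ 0.25

For two independent groups of n = 420 each: d_min = (z_{α/2} + z_β)·√(2/n).
z-sum = 2.576 + 1.036 = 3.612.
d_min = 3.612 × √(2/420) = 3.612 × 0.0690 = 0.249.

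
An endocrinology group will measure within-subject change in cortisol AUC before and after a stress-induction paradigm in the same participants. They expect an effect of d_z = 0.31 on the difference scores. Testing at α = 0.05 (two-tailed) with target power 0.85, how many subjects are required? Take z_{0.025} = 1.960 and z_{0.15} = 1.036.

For a paired (one-sample on differences) test: n = ((z_{α/2} + z_β) / d)².
z_{α/2} + z_β = 1.960 + 1.036 = 2.996.
n = (2.996 / 0.31)² = 9.665² = 93.40.
Round up.

n = 94 pairs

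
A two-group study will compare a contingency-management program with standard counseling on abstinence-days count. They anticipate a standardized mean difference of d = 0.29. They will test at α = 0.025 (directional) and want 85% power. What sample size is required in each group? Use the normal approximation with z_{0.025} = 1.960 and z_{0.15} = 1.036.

n = 214 per group

For two independent groups with equal n: n = 2·((z_{α} + z_β) / d)².
z_{α} + z_β = 1.960 + 1.036 = 2.996.
n = 2 × (2.996 / 0.29)² = 2 × 10.331² = 2 × 106.73 = 213.5.
Round up to the next whole participant.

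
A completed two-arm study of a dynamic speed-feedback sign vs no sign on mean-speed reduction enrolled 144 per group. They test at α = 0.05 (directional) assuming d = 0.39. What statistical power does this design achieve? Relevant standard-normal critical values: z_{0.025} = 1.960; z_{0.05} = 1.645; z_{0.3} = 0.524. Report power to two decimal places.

power ≈ 0.95

For two equal groups, power = Φ(d·√(n/2) − z_{α}).
d·√(n/2) = 0.39 × √(144/2) = 0.39 × 8.485 = 3.309.
z_β = 3.309 − 1.645 = 1.664.
Power = Φ(1.664) = 0.952.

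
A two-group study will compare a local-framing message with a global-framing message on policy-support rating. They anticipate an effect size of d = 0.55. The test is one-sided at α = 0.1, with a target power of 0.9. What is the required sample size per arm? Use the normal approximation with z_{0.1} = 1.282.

For two independent groups with equal n: n = 2·((z_{α} + z_β) / d)².
z_{α} + z_β = 1.282 + 1.282 = 2.564.
n = 2 × (2.564 / 0.55)² = 2 × 4.662² = 2 × 21.73 = 43.5.
Round up to the next whole participant.

n = 44 per group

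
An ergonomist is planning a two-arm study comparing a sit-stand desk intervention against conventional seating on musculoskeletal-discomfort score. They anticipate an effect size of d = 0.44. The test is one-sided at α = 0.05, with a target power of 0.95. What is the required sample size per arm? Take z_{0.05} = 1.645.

n = 112 per group

For two independent groups with equal n: n = 2·((z_{α} + z_β) / d)².
z_{α} + z_β = 1.645 + 1.645 = 3.290.
n = 2 × (3.290 / 0.44)² = 2 × 7.477² = 2 × 55.91 = 111.8.
Round up to the next whole participant.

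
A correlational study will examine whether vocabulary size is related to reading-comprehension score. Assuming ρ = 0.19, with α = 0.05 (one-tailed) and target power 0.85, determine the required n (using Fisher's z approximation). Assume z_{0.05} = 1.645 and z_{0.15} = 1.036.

n = 198

Fisher's z: C = ½·ln((1+r)/(1−r)) = ½·ln(1.4691) = 0.1923.
n = ((z_{α} + z_β)/C)² + 3.
(1.645 + 1.036) / 0.1923 = 2.681 / 0.1923 = 13.942.
n = 13.942² + 3 = 194.37 + 3 = 197.4.
Round up.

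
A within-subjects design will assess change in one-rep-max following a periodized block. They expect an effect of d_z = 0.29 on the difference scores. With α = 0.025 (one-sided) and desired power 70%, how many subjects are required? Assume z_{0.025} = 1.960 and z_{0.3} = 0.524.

n = 74 pairs

For a paired (one-sample on differences) test: n = ((z_{α} + z_β) / d)².
z_{α} + z_β = 1.960 + 0.524 = 2.484.
n = (2.484 / 0.29)² = 8.566² = 73.37.
Round up.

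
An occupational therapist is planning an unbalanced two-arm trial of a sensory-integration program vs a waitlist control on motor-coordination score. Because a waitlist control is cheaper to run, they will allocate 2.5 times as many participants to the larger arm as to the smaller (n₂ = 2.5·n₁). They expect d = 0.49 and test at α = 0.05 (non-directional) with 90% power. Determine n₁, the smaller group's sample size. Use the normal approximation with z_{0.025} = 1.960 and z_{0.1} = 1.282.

n₁ = 62

With allocation ratio k = n₂/n₁ = 2.5, Var(x̄₁−x̄₂) = σ²(1/n₁ + 1/(k·n₁)) = σ²·(k+1)/(k·n₁).
So n₁ = (1 + 1/k)·((z_{α/2} + z_β)/d)² = 1.400 × (3.242/0.49)².
n₁ = 1.400 × 43.78 = 61.3.
Round up: n₁ = 62, giving n₂ = 2.5 × 62 = 155.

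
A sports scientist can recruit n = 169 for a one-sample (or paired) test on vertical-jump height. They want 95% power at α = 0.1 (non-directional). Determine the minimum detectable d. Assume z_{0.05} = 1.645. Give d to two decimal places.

For a single sample (or paired design) of n = 169: d_min = (z_{α/2} + z_β)/√n.
z-sum = 1.645 + 1.645 = 3.290.
d_min = 3.290 / √169 = 3.290 / 13.000 = 0.253.

d_min ≈ 0.25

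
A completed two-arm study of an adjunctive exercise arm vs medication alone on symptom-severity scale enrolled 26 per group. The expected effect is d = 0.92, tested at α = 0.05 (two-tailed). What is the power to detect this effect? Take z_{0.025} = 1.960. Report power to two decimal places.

For two equal groups, power = Φ(d·√(n/2) − z_{α/2}).
d·√(n/2) = 0.92 × √(26/2) = 0.92 × 3.606 = 3.317.
z_β = 3.317 − 1.960 = 1.357.
Power = Φ(1.357) = 0.913.

power ≈ 0.91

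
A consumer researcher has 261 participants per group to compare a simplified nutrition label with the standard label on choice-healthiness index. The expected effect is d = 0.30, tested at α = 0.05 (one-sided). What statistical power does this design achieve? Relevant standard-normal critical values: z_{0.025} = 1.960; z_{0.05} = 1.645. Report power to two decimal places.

For two equal groups, power = Φ(d·√(n/2) − z_{α}).
d·√(n/2) = 0.30 × √(261/2) = 0.30 × 11.424 = 3.427.
z_β = 3.427 − 1.645 = 1.782.
Power = Φ(1.782) = 0.963.

power ≈ 0.96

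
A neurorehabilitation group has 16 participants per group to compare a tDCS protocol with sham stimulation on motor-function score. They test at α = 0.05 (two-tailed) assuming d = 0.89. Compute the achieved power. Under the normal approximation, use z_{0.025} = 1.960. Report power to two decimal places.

power ≈ 0.71

For two equal groups, power = Φ(d·√(n/2) − z_{α/2}).
d·√(n/2) = 0.89 × √(16/2) = 0.89 × 2.828 = 2.517.
z_β = 2.517 − 1.960 = 0.557.
Power = Φ(0.557) = 0.711.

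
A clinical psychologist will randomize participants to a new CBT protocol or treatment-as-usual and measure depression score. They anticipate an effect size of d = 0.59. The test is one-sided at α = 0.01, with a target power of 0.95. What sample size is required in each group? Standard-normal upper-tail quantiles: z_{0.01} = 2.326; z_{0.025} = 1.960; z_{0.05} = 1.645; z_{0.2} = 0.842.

For two independent groups with equal n: n = 2·((z_{α} + z_β) / d)².
z_{α} + z_β = 2.326 + 1.645 = 3.971.
n = 2 × (3.971 / 0.59)² = 2 × 6.731² = 2 × 45.30 = 90.6.
Round up to the next whole participant.

n = 91 per group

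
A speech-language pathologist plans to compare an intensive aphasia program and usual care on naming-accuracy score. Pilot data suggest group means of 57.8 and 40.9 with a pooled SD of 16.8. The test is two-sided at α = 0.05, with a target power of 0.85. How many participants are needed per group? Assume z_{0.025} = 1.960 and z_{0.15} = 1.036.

Cohen's d = |M₁ − M₂| / SD_pooled = |57.8 − 40.9| / 16.8 = 16.9 / 16.8 = 1.006.
For two independent groups with equal n: n = 2·((z_{α/2} + z_β) / d)².
z_{α/2} + z_β = 1.960 + 1.036 = 2.996.
n = 2 × (2.996 / 1.006)² = 2 × 2.978² = 2 × 8.87 = 17.7.
Round up to the next whole participant.

n = 18 per group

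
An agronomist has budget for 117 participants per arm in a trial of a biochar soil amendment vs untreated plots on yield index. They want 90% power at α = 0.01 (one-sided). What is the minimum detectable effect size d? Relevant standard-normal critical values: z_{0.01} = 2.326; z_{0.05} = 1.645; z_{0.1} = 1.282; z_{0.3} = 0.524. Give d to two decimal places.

d_min ≈ 0.47

For two independent groups of n = 117 each: d_min = (z_{α} + z_β)·√(2/n).
z-sum = 2.326 + 1.282 = 3.608.
d_min = 3.608 × √(2/117) = 3.608 × 0.1307 = 0.472.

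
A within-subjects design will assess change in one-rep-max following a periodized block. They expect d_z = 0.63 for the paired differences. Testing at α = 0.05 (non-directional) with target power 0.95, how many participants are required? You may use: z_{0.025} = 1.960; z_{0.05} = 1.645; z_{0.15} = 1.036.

For a paired (one-sample on differences) test: n = ((z_{α/2} + z_β) / d)².
z_{α/2} + z_β = 1.960 + 1.645 = 3.605.
n = (3.605 / 0.63)² = 5.722² = 32.74.
Round up.

n = 33 pairs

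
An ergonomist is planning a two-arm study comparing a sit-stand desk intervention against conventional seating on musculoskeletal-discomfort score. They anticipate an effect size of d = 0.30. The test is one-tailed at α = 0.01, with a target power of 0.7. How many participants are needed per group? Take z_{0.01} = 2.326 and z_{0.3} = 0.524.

For two independent groups with equal n: n = 2·((z_{α} + z_β) / d)².
z_{α} + z_β = 2.326 + 0.524 = 2.850.
n = 2 × (2.850 / 0.30)² = 2 × 9.500² = 2 × 90.25 = 180.5.
Round up to the next whole participant.

n = 181 per group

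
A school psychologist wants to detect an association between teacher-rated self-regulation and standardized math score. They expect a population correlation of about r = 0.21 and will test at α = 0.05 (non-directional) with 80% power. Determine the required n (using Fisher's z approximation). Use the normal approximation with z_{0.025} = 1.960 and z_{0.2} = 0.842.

Fisher's z: C = ½·ln((1+r)/(1−r)) = ½·ln(1.5316) = 0.2132.
n = ((z_{α/2} + z_β)/C)² + 3.
(1.960 + 0.842) / 0.2132 = 2.802 / 0.2132 = 13.143.
n = 13.143² + 3 = 172.73 + 3 = 175.7.
Round up.

n = 176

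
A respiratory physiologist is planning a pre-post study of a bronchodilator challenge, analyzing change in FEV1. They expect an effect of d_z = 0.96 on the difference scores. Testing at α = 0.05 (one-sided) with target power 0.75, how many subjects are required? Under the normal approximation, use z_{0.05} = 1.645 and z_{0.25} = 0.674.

n = 6 pairs

For a paired (one-sample on differences) test: n = ((z_{α} + z_β) / d)².
z_{α} + z_β = 1.645 + 0.674 = 2.319.
n = (2.319 / 0.96)² = 2.416² = 5.84.
Round up.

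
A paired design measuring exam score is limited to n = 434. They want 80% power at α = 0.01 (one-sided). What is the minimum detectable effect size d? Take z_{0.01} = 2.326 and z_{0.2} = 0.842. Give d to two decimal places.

For a single sample (or paired design) of n = 434: d_min = (z_{α} + z_β)/√n.
z-sum = 2.326 + 0.842 = 3.168.
d_min = 3.168 / √434 = 3.168 / 20.833 = 0.152.

d_min ≈ 0.15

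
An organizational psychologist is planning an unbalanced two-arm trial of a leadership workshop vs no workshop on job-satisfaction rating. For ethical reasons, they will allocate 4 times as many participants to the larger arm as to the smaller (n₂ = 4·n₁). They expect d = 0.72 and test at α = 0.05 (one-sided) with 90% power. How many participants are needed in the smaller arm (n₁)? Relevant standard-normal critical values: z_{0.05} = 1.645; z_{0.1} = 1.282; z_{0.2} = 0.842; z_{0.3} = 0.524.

With allocation ratio k = n₂/n₁ = 4, Var(x̄₁−x̄₂) = σ²(1/n₁ + 1/(k·n₁)) = σ²·(k+1)/(k·n₁).
So n₁ = (1 + 1/k)·((z_{α} + z_β)/d)² = 1.250 × (2.927/0.72)².
n₁ = 1.250 × 16.53 = 20.7.
Round up: n₁ = 21, giving n₂ = 4 × 21 = 84.

n₁ = 21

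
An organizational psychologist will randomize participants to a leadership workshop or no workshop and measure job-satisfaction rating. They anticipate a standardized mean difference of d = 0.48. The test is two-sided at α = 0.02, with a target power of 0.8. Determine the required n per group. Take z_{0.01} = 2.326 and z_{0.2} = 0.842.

n = 88 per group

For two independent groups with equal n: n = 2·((z_{α/2} + z_β) / d)².
z_{α/2} + z_β = 2.326 + 0.842 = 3.168.
n = 2 × (3.168 / 0.48)² = 2 × 6.600² = 2 × 43.56 = 87.1.
Round up to the next whole participant.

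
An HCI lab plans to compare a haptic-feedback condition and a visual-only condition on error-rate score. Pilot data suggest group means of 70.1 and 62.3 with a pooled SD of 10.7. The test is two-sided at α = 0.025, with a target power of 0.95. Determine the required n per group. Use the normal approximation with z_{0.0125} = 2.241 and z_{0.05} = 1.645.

Cohen's d = |M₁ − M₂| / SD_pooled = |70.1 − 62.3| / 10.7 = 7.8 / 10.7 = 0.729.
For two independent groups with equal n: n = 2·((z_{α/2} + z_β) / d)².
z_{α/2} + z_β = 2.241 + 1.645 = 3.886.
n = 2 × (3.886 / 0.729)² = 2 × 5.331² = 2 × 28.42 = 56.8.
Round up to the next whole participant.

n = 57 per group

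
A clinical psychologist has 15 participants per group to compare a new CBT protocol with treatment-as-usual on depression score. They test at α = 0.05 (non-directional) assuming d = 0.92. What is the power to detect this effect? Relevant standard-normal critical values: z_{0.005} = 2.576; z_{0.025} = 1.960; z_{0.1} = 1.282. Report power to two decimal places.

power ≈ 0.71

For two equal groups, power = Φ(d·√(n/2) − z_{α/2}).
d·√(n/2) = 0.92 × √(15/2) = 0.92 × 2.739 = 2.520.
z_β = 2.520 − 1.960 = 0.560.
Power = Φ(0.560) = 0.712.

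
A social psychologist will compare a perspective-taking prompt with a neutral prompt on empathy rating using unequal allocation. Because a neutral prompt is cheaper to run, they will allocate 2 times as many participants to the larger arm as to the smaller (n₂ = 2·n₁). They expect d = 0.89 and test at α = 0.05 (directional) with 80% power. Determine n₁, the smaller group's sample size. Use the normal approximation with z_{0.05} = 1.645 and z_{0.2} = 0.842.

With allocation ratio k = n₂/n₁ = 2, Var(x̄₁−x̄₂) = σ²(1/n₁ + 1/(k·n₁)) = σ²·(k+1)/(k·n₁).
So n₁ = (1 + 1/k)·((z_{α} + z_β)/d)² = 1.500 × (2.487/0.89)².
n₁ = 1.500 × 7.81 = 11.7.
Round up: n₁ = 12, giving n₂ = 2 × 12 = 24.

n₁ = 12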